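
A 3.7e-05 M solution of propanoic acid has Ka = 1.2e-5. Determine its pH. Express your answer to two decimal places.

CH3CH2COOH ⇌ CH3CH2COO- + H+
From the ICE table, Ka = x²/(3.7e-05 − x) = 1.2 × 10^-5.
Here C₀/Ka ≈ 3.08, so the small-x approximation fails. Use the quadratic:
x = [−1.2e-05 + √(1.2e-05² + 1.78e-09)]/2 = 1.59 × 10^-5 M
pH = −log[H+] = −log(1.59 × 10^-5) = 4.80

pH = 4.80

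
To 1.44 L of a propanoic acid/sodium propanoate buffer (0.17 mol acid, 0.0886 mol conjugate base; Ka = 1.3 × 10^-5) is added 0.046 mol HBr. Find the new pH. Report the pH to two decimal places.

pH = 4.18

Added H+ converts CH3CH2COO- to CH3CH2COOH: CH3CH2COOH → 0.216 mol, CH3CH2COO- → 0.0426 mol.
pKa = −log(1.3 × 10^-5) = 4.886
pH = pKa + log(n_CH3CH2COO-/n_CH3CH2COOH) = 4.886 + log(0.0426/0.216) = 4.886 + (-0.705)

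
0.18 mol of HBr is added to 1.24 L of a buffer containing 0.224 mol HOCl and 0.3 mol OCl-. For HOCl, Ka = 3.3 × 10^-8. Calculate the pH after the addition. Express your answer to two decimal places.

pH = 6.95

Added H+ converts OCl- to HOCl: HOCl → 0.404 mol, OCl- → 0.12 mol.
pKa = −log(3.3 × 10^-8) = 7.481
pH = pKa + log(n_OCl-/n_HOCl) = 7.481 + log(0.12/0.404) = 7.481 + (-0.527)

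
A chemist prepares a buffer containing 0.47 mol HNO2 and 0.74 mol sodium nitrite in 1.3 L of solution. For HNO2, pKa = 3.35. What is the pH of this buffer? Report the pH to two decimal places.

pH = 3.55

pH = pKa + log([A⁻]/[HA]) = 3.35 + log(0.74/0.47)
pH = 3.35 + (+0.197) = 3.55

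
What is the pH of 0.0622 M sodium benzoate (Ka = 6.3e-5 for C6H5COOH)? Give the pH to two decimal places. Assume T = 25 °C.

C6H5COO- is the conjugate base of the weak acid C6H5COOH.
Kb = Kw/Ka = 1.0×10^-14 / 6.3 × 10^-5 = 1.59 × 10^-10
From the ICE table, Kb = [OH-]²/(0.0622 − [OH-]) = 1.59 × 10^-10.
Since Kb ≪ C₀, [OH-] ≈ √(Kb·C₀) = 3.14 × 10^-6 M.
([OH-]/C₀ = 0.0051% < 5%, so the approximation holds.)
pOH = −log(3.14 × 10^-6) = 5.50; pH = 14.00 − 5.50 = 8.50

pH = 8.50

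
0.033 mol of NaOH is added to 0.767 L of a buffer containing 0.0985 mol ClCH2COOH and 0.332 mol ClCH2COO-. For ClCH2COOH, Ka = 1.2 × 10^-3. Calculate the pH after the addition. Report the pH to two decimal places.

pH = 3.67

OH- converts ClCH2COOH to ClCH2COO-: ClCH2COOH → 0.0655 mol, ClCH2COO- → 0.365 mol.
pKa = −log(1.2 × 10^-3) = 2.921
pH = pKa + log([A⁻]/[HA]) = 2.921 + log(0.365/0.0655) = 2.921 +0.746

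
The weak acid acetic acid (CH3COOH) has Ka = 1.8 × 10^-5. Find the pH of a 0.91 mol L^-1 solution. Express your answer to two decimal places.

pH = 2.39

CH3COOH ⇌ CH3COO- + H+
From the ICE table, Ka = [H+]²/(0.91 − [H+]) = 1.8 × 10^-5.
Since Ka ≪ C₀, [H+] ≈ √(Ka·C₀) = 4.05 × 10^-3 M.
pH = −log[H+] = −log(4.05 × 10^-3) = 2.39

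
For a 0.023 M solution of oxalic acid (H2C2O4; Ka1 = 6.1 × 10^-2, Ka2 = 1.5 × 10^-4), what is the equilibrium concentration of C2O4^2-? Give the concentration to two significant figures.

First ionization gives [H+] ≈ [HC2O4-] = 1.78 × 10^-2 M.
Second step: Ka2 = [H+][C2O4^2-]/[HC2O4-] ≈ [C2O4^2-] (since [H+] ≈ [HC2O4-]).
So [C2O4^2-] ≈ Ka2.

1.5 × 10^-4 M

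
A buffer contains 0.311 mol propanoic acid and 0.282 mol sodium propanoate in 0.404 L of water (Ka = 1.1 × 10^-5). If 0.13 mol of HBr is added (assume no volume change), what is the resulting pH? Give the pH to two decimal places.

pH = 4.50

After neutralization: n(CH3CH2COOH) = 0.441 mol, n(CH3CH2COO-) = 0.152 mol.
pKa = −log(1.1 × 10^-5) = 4.959
pH = pKa + log(n_CH3CH2COO-/n_CH3CH2COOH) = 4.959 + log(0.152/0.441) = 4.959 + (-0.463)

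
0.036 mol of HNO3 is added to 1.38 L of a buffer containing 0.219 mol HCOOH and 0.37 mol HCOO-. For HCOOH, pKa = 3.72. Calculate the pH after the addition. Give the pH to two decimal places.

pH = 3.84

After neutralization: n(HCOOH) = 0.255 mol, n(HCOO-) = 0.334 mol.
pH = pKa + log([A⁻]/[HA]) = 3.72 + log(0.334/0.255) = 3.72 +0.117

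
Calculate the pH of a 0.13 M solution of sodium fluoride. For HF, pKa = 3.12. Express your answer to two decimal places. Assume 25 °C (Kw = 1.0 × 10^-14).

F- is the conjugate base of the weak acid HF.
Ka = 10^(−3.12) = 7.59 × 10^-4
Kb = Kw/Ka = 1.0×10^-14 / 7.59 × 10^-4 = 1.32 × 10^-11
Kb = x²/(0.13 − x) = 1.32 × 10^-11
Neglecting x in the denominator: x = √(1.32 × 10^-11 × 0.13) = 1.31 × 10^-6 M
Check: 0.001% ionized — well under 5%, approximation valid.
pOH = −log(1.31 × 10^-6) = 5.88; pH = 14.00 − 5.88 = 8.12

pH = 8.12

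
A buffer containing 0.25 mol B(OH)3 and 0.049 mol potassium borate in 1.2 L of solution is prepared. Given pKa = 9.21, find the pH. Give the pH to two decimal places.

Henderson–Hasselbalch: pH = pKa + log([B(OH)4-]/[B(OH)3]) = 9.21 + log(0.049/0.25)
pH = 9.21 + (-0.708) = 8.50

pH = 8.50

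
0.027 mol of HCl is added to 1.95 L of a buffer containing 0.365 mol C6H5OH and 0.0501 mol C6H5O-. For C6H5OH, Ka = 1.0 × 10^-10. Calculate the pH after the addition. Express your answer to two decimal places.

After neutralization: n(C6H5OH) = 0.392 mol, n(C6H5O-) = 0.0231 mol.
pKa = −log(1.0 × 10^-10) = 10.000
pH = pKa + log([A⁻]/[HA]) = 10.000 + log(0.0231/0.392) = 10.000 -1.230

pH = 8.77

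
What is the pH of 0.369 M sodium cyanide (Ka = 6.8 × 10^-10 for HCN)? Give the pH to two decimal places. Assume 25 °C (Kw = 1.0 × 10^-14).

pH = 11.37

CN- is the conjugate base of the weak acid HCN.
Kb = Kw/Ka = 1.0×10^-14 / 6.8 × 10^-10 = 1.47 × 10^-5
Kb = [OH-]²/(0.369 − [OH-]) = 1.47 × 10^-5
Neglecting [OH-] in the denominator: [OH-] = √(1.47 × 10^-5 × 0.369) = 2.33 × 10^-3 M
pOH = 2.63, so pH = 14.00 − pOH = 11.37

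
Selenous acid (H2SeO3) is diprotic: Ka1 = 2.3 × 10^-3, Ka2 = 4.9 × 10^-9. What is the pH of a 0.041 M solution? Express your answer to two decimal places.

pH = 2.06

Ka1 ≫ Ka2, so treat the first dissociation as the only significant source of H+.
Ka1 = x²/(0.041 − x) = 2.3 × 10^-3
Solving the quadratic: x = (−Ka1 + √(Ka1² + 4·Ka1·C₀))/2 = 8.63 × 10^-3 M
pH = −log(8.63 × 10^-3) = 2.06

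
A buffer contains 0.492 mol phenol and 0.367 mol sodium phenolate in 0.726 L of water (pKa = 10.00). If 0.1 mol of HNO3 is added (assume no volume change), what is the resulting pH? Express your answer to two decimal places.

Added H+ converts C6H5O- to C6H5OH: C6H5OH → 0.592 mol, C6H5O- → 0.267 mol.
pH = pKa + log([A⁻]/[HA]) = 10.00 + log(0.267/0.592) = 10.00 -0.346

pH = 9.65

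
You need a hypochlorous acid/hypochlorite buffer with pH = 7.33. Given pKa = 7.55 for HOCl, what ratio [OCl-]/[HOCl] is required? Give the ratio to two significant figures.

ratio = 0.60

pH = pKa + log(r) ⇒ log(r) = 7.33 − 7.55 = -0.22
r = [OCl-]/[HOCl] = 10^(-0.22) = 0.603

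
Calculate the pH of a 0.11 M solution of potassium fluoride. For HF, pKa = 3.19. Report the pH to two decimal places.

F- is the conjugate base of the weak acid HF.
Ka = 10^(−3.19) = 6.46 × 10^-4
Kb = Kw/Ka = 1.0×10^-14 / 6.46 × 10^-4 = 1.55 × 10^-11
Kb = [OH-]²/(0.11 − [OH-]) = 1.55 × 10^-11
Neglecting [OH-] in the denominator: [OH-] = √(1.55 × 10^-11 × 0.11) = 1.31 × 10^-6 M
pOH = 5.88, so pH = 14.00 − pOH = 8.12

pH = 8.12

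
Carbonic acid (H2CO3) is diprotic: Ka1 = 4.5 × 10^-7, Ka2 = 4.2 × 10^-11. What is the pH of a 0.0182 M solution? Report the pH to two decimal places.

Ka1 ≫ Ka2, so treat the first dissociation as the only significant source of H+.
Ka1 = x²/(0.0182 − x) = 4.5 × 10^-7
x ≈ √(4.5 × 10^-7 × 0.0182) = 9.05 × 10^-5 M
pH = −log(9.05 × 10^-5) = 4.04

pH = 4.04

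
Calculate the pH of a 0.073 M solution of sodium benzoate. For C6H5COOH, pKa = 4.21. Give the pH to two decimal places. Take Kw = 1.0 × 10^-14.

pH = 8.54

C6H5COO- is the conjugate base of the weak acid C6H5COOH.
Ka = 10^(−4.21) = 6.17 × 10^-5
Kb = Kw/Ka = 1.0×10^-14 / 6.17 × 10^-5 = 1.62 × 10^-10
Let x = [OH-] at equilibrium. Kb = x²/(0.073 − x).
Assume x ≪ 0.073: x ≈ √(1.62 × 10^-10 × 0.073) = 3.44 × 10^-6 M
pOH = −log(3.44 × 10^-6) = 5.46; pH = 14.00 − 5.46 = 8.54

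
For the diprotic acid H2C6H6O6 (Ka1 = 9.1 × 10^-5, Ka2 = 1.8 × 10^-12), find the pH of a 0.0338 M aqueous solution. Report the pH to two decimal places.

pH = 2.77

Since Ka1 ≫ Ka2, the first ionization dominates [H+].
Ka1 = x²/(0.0338 − x) = 9.1 × 10^-5
Solving the quadratic: x = (−Ka1 + √(Ka1² + 4·Ka1·C₀))/2 = 1.71 × 10^-3 M
pH = −log(1.71 × 10^-3) = 2.77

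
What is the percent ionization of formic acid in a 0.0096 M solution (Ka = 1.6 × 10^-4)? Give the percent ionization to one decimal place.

12.1%

HCOOH ⇌ HCOO- + H+; let x = [H+] at equilibrium.
Ka = x²/(C₀ − x); solving the quadratic gives x = 1.16 × 10^-3 M.
% ionization = x/C₀ × 100% = 1.16 × 10^-3/0.0096 × 100% = 12.1%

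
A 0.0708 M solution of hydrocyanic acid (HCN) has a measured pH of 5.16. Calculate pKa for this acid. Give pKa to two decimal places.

pKa = 9.17

[H+] = 10^(-5.16) = 6.92 × 10^-6 M
At equilibrium [HA] = 0.0708 − 6.92 × 10^-6 = 7.08 × 10^-2 M
Ka = [H+][A-]/[HA] = (6.92 × 10^-6)² / 7.08 × 10^-2 = 6.76 × 10^-10
pKa = -log(6.76 × 10^-10) = 9.17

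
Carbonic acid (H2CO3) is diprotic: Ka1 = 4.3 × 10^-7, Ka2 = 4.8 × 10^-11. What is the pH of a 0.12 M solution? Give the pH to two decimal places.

pH = 3.64

Ka1 ≫ Ka2, so treat the first dissociation as the only significant source of H+.
Ka1 = x²/(0.12 − x) = 4.3 × 10^-7
x ≈ √(4.3 × 10^-7 × 0.12) = 2.27 × 10^-4 M
pH = −log(2.27 × 10^-4) = 3.64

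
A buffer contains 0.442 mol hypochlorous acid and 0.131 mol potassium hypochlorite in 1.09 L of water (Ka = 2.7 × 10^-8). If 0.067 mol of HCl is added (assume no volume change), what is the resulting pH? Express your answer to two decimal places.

pH = 6.67

After neutralization: n(HOCl) = 0.509 mol, n(OCl-) = 0.064 mol.
pKa = −log(2.7 × 10^-8) = 7.569
Henderson–Hasselbalch with mole ratio 0.064/0.509: pH = 7.569 + (-0.901)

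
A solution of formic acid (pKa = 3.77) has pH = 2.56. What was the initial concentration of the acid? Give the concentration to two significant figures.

[H+] = 10^(-2.56) = 2.75 × 10^-3 M = x
Ka = 10^(−3.77) = 1.70 × 10^-4
Ka = x²/(C₀ − x) ⇒ C₀ = x + x²/Ka
C₀ = 2.75 × 10^-3 + (2.75 × 10^-3)²/(1.70 × 10^-4) = 4.72 × 10^-2 M

C₀ = 4.7 × 10^-2 M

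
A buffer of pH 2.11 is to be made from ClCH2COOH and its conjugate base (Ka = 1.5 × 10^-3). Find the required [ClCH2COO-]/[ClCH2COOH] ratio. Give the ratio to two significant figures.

pKa = -log(1.5 × 10^-3) = 2.824
pH = pKa + log(r) ⇒ log(r) = 2.11 − 2.824 = -0.714
r = [ClCH2COO-]/[ClCH2COOH] = 10^(-0.714) = 0.193

ratio = 0.19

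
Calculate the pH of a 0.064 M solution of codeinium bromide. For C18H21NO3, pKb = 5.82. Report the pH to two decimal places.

pH = 4.69

C18H22NO3+ is the conjugate acid of the weak base C18H21NO3.
Kb = 10^(−5.82) = 1.51 × 10^-6
Ka = Kw/Kb = 1.0×10^-14 / 1.51 × 10^-6 = 6.62 × 10^-9
From the ICE table, Ka = x²/(0.064 − x) = 6.62 × 10^-9.
Assume x ≪ 0.064: x ≈ √(6.62 × 10^-9 × 0.064) = 2.06 × 10^-5 M
Check: 0.032% ionized — well under 5%, approximation valid.
pH = −log(2.06 × 10^-5) = 4.69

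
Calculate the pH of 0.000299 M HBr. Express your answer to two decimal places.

pH = 3.52

HBr is a strong acid and dissociates completely, so [H+] = 0.000299 M.
pH = -log(0.000299) = 3.52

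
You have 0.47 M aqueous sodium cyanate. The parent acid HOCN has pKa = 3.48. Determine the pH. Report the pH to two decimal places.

pH = 8.58

OCN- is the conjugate base of the weak acid HOCN.
Ka = 10^(−3.48) = 3.31 × 10^-4
Kb = Kw/Ka = 1.0×10^-14 / 3.31 × 10^-4 = 3.02 × 10^-11
From the ICE table, Kb = [OH-]²/(0.47 − [OH-]) = 3.02 × 10^-11.
Since Kb ≪ C₀, [OH-] ≈ √(Kb·C₀) = 3.77 × 10^-6 M.
([OH-]/C₀ = 0.0008% < 5%, so the approximation holds.)
pOH = 5.42, so pH = 14.00 − pOH = 8.58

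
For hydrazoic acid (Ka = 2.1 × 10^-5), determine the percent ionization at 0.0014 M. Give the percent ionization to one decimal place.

HN3 ⇌ N3- + H+; let x = [H+] at equilibrium.
Ka = x²/(C₀ − x); solving the quadratic gives x = 1.61 × 10^-4 M.
% ionization = x/C₀ × 100% = 1.61 × 10^-4/0.0014 × 100% = 11.5%

11.5%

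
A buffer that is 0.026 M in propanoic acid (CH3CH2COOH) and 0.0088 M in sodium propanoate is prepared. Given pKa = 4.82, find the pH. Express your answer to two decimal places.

pH = 4.35

Using pH = pKa + log([base]/[acid]) with [base]/[acid] = 0.0088/0.026:
pH = 4.82 + (-0.470) = 4.35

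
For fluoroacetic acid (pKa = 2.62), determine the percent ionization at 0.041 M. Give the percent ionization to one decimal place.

FCH2COOH ⇌ FCH2COO- + H+; let x = [H+] at equilibrium.
Ka = 10^(−2.62) = 2.40 × 10^-3
Ka = x²/(C₀ − x); solving the quadratic gives x = 8.79 × 10^-3 M.
% ionization = x/C₀ × 100% = 8.79 × 10^-3/0.041 × 100% = 21.4%

21.4%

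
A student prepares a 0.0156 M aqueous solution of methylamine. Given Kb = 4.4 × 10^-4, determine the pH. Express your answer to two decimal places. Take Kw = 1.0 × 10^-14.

CH3NH2 + H2O ⇌ CH3NH3+ + OH-
From the ICE table, Kb = [OH-]²/(0.0156 − [OH-]) = 4.4 × 10^-4.
[OH-] is not negligible relative to C₀; solve [OH-]² + 0.00044·[OH-] − 6.86e-06 = 0.
[OH-] = (−Kb + √(Kb² + 4·Kb·C₀))/2 = 2.41 × 10^-3 M
pOH = 2.62, so pH = 14.00 − pOH = 11.38

pH = 11.38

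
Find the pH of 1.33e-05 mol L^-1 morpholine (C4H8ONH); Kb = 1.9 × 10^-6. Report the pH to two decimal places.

C4H8ONH + H2O ⇌ C4H8ONH2+ + OH-
Kb = [OH-]²/(1.33e-05 − [OH-]) = 1.9 × 10^-6
The 5% rule fails; solving [OH-]² + Kb·[OH-] − Kb·C₀ = 0 exactly:
[OH-] = [−1.9e-06 + √(1.9e-06² + 1.01e-10)]/2 = 4.17 × 10^-6 M
pOH = −log(4.17 × 10^-6) = 5.38; pH = 14.00 − 5.38 = 8.62

pH = 8.62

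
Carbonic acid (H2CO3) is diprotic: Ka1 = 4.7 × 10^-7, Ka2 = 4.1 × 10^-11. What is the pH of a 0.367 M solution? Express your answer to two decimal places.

pH = 3.38

Since Ka1 ≫ Ka2, the first ionization dominates [H+].
Ka1 = x²/(0.367 − x) = 4.7 × 10^-7
x ≈ √(4.7 × 10^-7 × 0.367) = 4.15 × 10^-4 M
pH = −log(4.15 × 10^-4) = 3.38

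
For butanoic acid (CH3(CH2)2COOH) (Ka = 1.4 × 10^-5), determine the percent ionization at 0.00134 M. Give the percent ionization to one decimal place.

9.7%

CH3(CH2)2COOH ⇌ CH3(CH2)2COO- + H+; let x = [H+] at equilibrium.
Solve x² + 1.4e-05x − 1.88e-08 = 0 → x = 1.30 × 10^-4 M
% ionization = x/C₀ × 100% = 1.30 × 10^-4/0.00134 × 100% = 9.7%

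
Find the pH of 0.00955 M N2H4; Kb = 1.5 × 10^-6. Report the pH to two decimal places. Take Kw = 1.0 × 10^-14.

N2H4 + H2O ⇌ N2H5+ + OH-
Kb = x²/(0.00955 − x) = 1.5 × 10^-6
Assume x ≪ 0.00955: x ≈ √(1.5 × 10^-6 × 0.00955) = 1.20 × 10^-4 M
pOH = −log(1.20 × 10^-4) = 3.92; pH = 14.00 − 3.92 = 10.08

pH = 10.08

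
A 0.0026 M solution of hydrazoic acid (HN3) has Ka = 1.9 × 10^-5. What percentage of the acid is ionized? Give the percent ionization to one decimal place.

8.2%

HN3 ⇌ N3- + H+; let x = [H+] at equilibrium.
Ka = x²/(C₀ − x); solving the quadratic gives x = 2.13 × 10^-4 M.
% ionization = x/C₀ × 100% = 2.13 × 10^-4/0.0026 × 100% = 8.2%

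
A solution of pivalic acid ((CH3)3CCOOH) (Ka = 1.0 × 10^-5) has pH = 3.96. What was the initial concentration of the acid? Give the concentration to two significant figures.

C₀ = 1.3 × 10^-3 M

[H+] = 10^(-3.96) = 1.10 × 10^-4 M = x
Ka = x²/(C₀ − x) ⇒ C₀ = x + x²/Ka
C₀ = 1.10 × 10^-4 + (1.10 × 10^-4)²/(1.0 × 10^-5) = 1.32 × 10^-3 M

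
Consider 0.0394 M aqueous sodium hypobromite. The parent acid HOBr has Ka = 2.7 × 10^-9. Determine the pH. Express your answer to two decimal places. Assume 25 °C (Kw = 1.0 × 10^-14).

OBr- is the conjugate base of the weak acid HOBr.
Kb = Kw/Ka = 1.0×10^-14 / 2.7 × 10^-9 = 3.70 × 10^-6
From the ICE table, Kb = [OH-]²/(0.0394 − [OH-]) = 3.70 × 10^-6.
Since Kb ≪ C₀, [OH-] ≈ √(Kb·C₀) = 3.82 × 10^-4 M.
([OH-]/C₀ = 0.97% < 5%, so the approximation holds.)
pOH = −log(3.82 × 10^-4) = 3.42; pH = 14.00 − 3.42 = 10.58

pH = 10.58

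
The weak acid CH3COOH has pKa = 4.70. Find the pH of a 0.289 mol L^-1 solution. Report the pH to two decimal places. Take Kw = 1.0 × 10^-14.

CH3COOH ⇌ CH3COO- + H+
Ka = 10^(−4.70) = 2.00 × 10^-5
From the ICE table, Ka = x²/(0.289 − x) = 2.00 × 10^-5.
Since Ka ≪ C₀, x ≈ √(Ka·C₀) = 2.40 × 10^-3 M.
Check: 0.83% ionized — well under 5%, approximation valid.
pH = −log[H+] = −log(2.40 × 10^-3) = 2.62

pH = 2.62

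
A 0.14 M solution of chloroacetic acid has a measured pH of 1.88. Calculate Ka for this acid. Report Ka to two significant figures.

Ka = 1.4 × 10^-3

[H+] = 10^(-1.88) = 1.32 × 10^-2 M
At equilibrium [HA] = 0.14 − 1.32 × 10^-2 = 1.27 × 10^-1 M
Ka = [H+][A-]/[HA] = (1.32 × 10^-2)² / 1.27 × 10^-1 = 1.4 × 10^-3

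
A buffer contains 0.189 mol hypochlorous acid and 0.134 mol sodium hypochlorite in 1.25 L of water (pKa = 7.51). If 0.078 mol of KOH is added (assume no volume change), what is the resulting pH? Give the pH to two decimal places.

After neutralization: n(HOCl) = 0.111 mol, n(OCl-) = 0.212 mol.
pH = pKa + log([A⁻]/[HA]) = 7.51 + log(0.212/0.111) = 7.51 +0.281

pH = 7.79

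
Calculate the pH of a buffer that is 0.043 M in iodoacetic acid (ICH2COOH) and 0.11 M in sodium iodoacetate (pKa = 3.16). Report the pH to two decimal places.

Henderson–Hasselbalch: pH = pKa + log([ICH2COO-]/[ICH2COOH]) = 3.16 + log(0.11/0.043)
pH = 3.16 + (+0.408) = 3.57

pH = 3.57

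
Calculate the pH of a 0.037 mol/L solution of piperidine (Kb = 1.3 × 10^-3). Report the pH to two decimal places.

pH = 11.80

C5H10NH + H2O ⇌ C5H10NH2+ + OH-
From the ICE table, Kb = x²/(0.037 − x) = 1.3 × 10^-3.
Here C₀/Kb ≈ 28.5, so the small-x approximation fails. Use the quadratic:
x = [−0.0013 + √(0.0013² + 0.000192)]/2 = 6.32 × 10^-3 M
pOH = −log(6.32 × 10^-3) = 2.20; pH = 14.00 − 2.20 = 11.80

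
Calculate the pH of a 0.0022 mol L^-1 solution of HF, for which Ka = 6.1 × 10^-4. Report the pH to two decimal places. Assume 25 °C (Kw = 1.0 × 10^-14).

HF ⇌ F- + H+
From the ICE table, Ka = [H+]²/(0.0022 − [H+]) = 6.1 × 10^-4.
The 5% rule fails; solving [H+]² + Ka·[H+] − Ka·C₀ = 0 exactly:
[H+] = (−Ka + √(Ka² + 4·Ka·C₀))/2 = 8.93 × 10^-4 M
pH = −log(8.93 × 10^-4) = 3.05

pH = 3.05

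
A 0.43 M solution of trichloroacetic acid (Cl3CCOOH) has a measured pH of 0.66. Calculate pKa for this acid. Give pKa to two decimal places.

pKa = 0.64

[H+] = 10^(-0.66) = 2.19 × 10^-1 M
At equilibrium [HA] = 0.43 − 2.19 × 10^-1 = 2.11 × 10^-1 M
Ka = [H+][A-]/[HA] = (2.19 × 10^-1)² / 2.11 × 10^-1 = 2.27 × 10^-1
pKa = -log(2.27 × 10^-1) = 0.64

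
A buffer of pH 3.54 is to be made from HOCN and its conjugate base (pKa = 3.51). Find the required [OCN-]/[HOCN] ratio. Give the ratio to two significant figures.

ratio = 1.1

pH = pKa + log(r) ⇒ log(r) = 3.54 − 3.51 = +0.03
r = [OCN-]/[HOCN] = 10^(+0.03) = 1.07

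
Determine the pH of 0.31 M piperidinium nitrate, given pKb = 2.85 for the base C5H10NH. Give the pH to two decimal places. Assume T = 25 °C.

C5H10NH2+ is the conjugate acid of the weak base C5H10NH.
Kb = 10^(−2.85) = 1.41 × 10^-3
Ka = Kw/Kb = 1.0×10^-14 / 1.41 × 10^-3 = 7.09 × 10^-12
From the ICE table, Ka = x²/(0.31 − x) = 7.09 × 10^-12.
Since Ka ≪ C₀, x ≈ √(Ka·C₀) = 1.48 × 10^-6 M.
(x/C₀ = 0.00048% < 5%, so the approximation holds.)
pH = −log(1.48 × 10^-6) = 5.83

pH = 5.83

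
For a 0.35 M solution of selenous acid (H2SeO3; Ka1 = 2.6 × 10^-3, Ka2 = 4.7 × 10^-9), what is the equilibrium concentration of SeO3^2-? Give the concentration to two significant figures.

First ionization gives [H+] ≈ [HSeO3-] = 2.89 × 10^-2 M.
Second step: Ka2 = [H+][SeO3^2-]/[HSeO3-] ≈ [SeO3^2-] (since [H+] ≈ [HSeO3-]).
So [SeO3^2-] ≈ Ka2.

4.7 × 10^-9 M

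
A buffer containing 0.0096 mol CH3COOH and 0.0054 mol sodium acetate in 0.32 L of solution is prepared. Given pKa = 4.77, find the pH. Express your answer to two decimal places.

pH = 4.52

Henderson–Hasselbalch: pH = pKa + log([CH3COO-]/[CH3COOH]) = 4.77 + log(0.0054/0.0096)
pH = 4.77 + (-0.250) = 4.52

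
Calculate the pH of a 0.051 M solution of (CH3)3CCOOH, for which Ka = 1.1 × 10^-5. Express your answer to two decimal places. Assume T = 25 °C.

pH = 3.13

(CH3)3CCOOH ⇌ (CH3)3CCOO- + H+
Ka = [H+]²/(0.051 − [H+]) = 1.1 × 10^-5
Assume [H+] ≪ 0.051: [H+] ≈ √(1.1 × 10^-5 × 0.051) = 7.49 × 10^-4 M
([H+]/C₀ = 1.5% < 5%, so the approximation holds.)
pH = −log(7.49 × 10^-4) = 3.13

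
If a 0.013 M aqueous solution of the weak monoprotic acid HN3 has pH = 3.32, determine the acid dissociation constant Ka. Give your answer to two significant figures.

[H+] = 10^(-3.32) = 4.79 × 10^-4 M
At equilibrium [HA] = 0.013 − 4.79 × 10^-4 = 1.25 × 10^-2 M
Ka = [H+][A-]/[HA] = (4.79 × 10^-4)² / 1.25 × 10^-2 = 1.8 × 10^-5

Ka = 1.8 × 10^-5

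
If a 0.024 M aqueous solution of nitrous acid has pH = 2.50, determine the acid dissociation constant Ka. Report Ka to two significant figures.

Ka = 4.8 × 10^-4

[H+] = 10^(-2.50) = 3.16 × 10^-3 M
At equilibrium [HA] = 0.024 − 3.16 × 10^-3 = 2.08 × 10^-2 M
Ka = [H+][A-]/[HA] = (3.16 × 10^-3)² / 2.08 × 10^-2 = 4.8 × 10^-4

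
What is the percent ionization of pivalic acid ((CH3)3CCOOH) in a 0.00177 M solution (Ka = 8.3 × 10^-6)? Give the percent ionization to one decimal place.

(CH3)3CCOOH ⇌ (CH3)3CCOO- + H+; let x = [H+] at equilibrium.
Solve x² + 8.3e-06x − 1.47e-08 = 0 → x = 1.17 × 10^-4 M
% ionization = x/C₀ × 100% = 1.17 × 10^-4/0.00177 × 100% = 6.6%

6.6%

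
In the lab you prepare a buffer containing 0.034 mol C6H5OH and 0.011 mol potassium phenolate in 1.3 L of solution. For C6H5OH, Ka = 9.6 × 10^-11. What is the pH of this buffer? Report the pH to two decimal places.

pKa = −log(9.6 × 10^-11) = 10.018
Using pH = pKa + log([base]/[acid]) with [base]/[acid] = 0.011/0.034:
pH = 10.018 + (-0.490) = 9.53

pH = 9.53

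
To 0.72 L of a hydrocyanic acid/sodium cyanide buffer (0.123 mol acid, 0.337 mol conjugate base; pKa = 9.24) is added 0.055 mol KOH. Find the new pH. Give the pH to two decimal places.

pH = 10.00

After neutralization: n(HCN) = 0.068 mol, n(CN-) = 0.392 mol.
Henderson–Hasselbalch with mole ratio 0.392/0.068: pH = 9.24 + (+0.761)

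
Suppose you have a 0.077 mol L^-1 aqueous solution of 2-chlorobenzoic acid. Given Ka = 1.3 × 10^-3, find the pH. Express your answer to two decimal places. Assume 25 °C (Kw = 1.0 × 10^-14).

ClC6H4COOH ⇌ ClC6H4COO- + H+
From the ICE table, Ka = [H+]²/(0.077 − [H+]) = 1.3 × 10^-3.
The 5% rule fails; solving [H+]² + Ka·[H+] − Ka·C₀ = 0 exactly:
[H+] = [−0.0013 + √(0.0013² + 0.0004)]/2 = 9.38 × 10^-3 M
pH = −log(9.38 × 10^-3) = 2.03

pH = 2.03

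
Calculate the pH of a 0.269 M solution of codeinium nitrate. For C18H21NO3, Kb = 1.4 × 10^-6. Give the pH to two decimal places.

pH = 4.36

C18H22NO3+ is the conjugate acid of the weak base C18H21NO3.
Ka = Kw/Kb = 1.0×10^-14 / 1.4 × 10^-6 = 7.14 × 10^-9
Ka = [H+]²/(0.269 − [H+]) = 7.14 × 10^-9
Since Ka ≪ C₀, [H+] ≈ √(Ka·C₀) = 4.38 × 10^-5 M.
Check: 0.016% ionized — well under 5%, approximation valid.
pH = −log[H+] = −log(4.38 × 10^-5) = 4.36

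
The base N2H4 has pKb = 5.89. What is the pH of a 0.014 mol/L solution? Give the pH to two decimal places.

pH = 10.13

N2H4 + H2O ⇌ N2H5+ + OH-
Kb = 10^(−5.89) = 1.29 × 10^-6
Kb = [OH-]²/(0.014 − [OH-]) = 1.29 × 10^-6
Assume [OH-] ≪ 0.014: [OH-] ≈ √(1.29 × 10^-6 × 0.014) = 1.34 × 10^-4 M
Check: 0.96% ionized — well under 5%, approximation valid.
pOH = −log(1.34 × 10^-4) = 3.87; pH = 14.00 − 3.87 = 10.13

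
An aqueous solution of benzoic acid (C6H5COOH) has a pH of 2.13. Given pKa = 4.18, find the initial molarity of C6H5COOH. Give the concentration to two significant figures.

C₀ = 8.4 × 10^-1 M

[H+] = 10^(-2.13) = 7.41 × 10^-3 M = x
Ka = 10^(−4.18) = 6.61 × 10^-5
Ka = x²/(C₀ − x) ⇒ C₀ = x + x²/Ka
C₀ = 7.41 × 10^-3 + (7.41 × 10^-3)²/(6.61 × 10^-5) = 8.38 × 10^-1 M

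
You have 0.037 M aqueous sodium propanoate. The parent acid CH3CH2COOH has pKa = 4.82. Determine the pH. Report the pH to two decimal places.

pH = 8.69

CH3CH2COO- is the conjugate base of the weak acid CH3CH2COOH.
Ka = 10^(−4.82) = 1.51 × 10^-5
Kb = Kw/Ka = 1.0×10^-14 / 1.51 × 10^-5 = 6.62 × 10^-10
From the ICE table, Kb = [OH-]²/(0.037 − [OH-]) = 6.62 × 10^-10.
Neglecting [OH-] in the denominator: [OH-] = √(6.62 × 10^-10 × 0.037) = 4.95 × 10^-6 M
([OH-]/C₀ = 0.013% < 5%, so the approximation holds.)
pOH = 5.31, so pH = 14.00 − pOH = 8.69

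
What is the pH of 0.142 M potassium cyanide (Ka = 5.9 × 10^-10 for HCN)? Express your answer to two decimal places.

pH = 11.19

CN- is the conjugate base of the weak acid HCN.
Kb = Kw/Ka = 1.0×10^-14 / 5.9 × 10^-10 = 1.69 × 10^-5
From the ICE table, Kb = [OH-]²/(0.142 − [OH-]) = 1.69 × 10^-5.
Assume [OH-] ≪ 0.142: [OH-] ≈ √(1.69 × 10^-5 × 0.142) = 1.55 × 10^-3 M
pOH = 2.81, so pH = 14.00 − pOH = 11.19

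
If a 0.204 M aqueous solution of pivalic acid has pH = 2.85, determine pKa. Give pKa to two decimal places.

[H+] = 10^(-2.85) = 1.41 × 10^-3 M
At equilibrium [HA] = 0.204 − 1.41 × 10^-3 = 2.03 × 10^-1 M
Ka = [H+][A-]/[HA] = (1.41 × 10^-3)² / 2.03 × 10^-1 = 9.79 × 10^-6
pKa = -log(9.79 × 10^-6) = 5.01

pKa = 5.01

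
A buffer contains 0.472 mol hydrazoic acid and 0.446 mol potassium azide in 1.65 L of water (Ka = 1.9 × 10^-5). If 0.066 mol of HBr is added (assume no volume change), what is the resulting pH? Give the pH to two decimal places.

pH = 4.57

Added H+ converts N3- to HN3: HN3 → 0.538 mol, N3- → 0.38 mol.
pKa = −log(1.9 × 10^-5) = 4.721
Henderson–Hasselbalch with mole ratio 0.38/0.538: pH = 4.721 + (-0.151)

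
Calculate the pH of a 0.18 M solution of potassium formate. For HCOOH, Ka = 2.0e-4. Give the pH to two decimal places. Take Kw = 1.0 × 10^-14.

pH = 8.48

HCOO- is the conjugate base of the weak acid HCOOH.
Kb = Kw/Ka = 1.0×10^-14 / 2.0 × 10^-4 = 5.00 × 10^-11
Kb = [OH-]²/(0.18 − [OH-]) = 5.00 × 10^-11
Neglecting [OH-] in the denominator: [OH-] = √(5.00 × 10^-11 × 0.18) = 3.00 × 10^-6 M
pOH = 5.52, so pH = 14.00 − pOH = 8.48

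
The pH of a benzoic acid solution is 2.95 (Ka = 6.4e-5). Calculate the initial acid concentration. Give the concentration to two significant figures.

C₀ = 2.1 × 10^-2 M

[H+] = 10^(-2.95) = 1.12 × 10^-3 M = x
Ka = x²/(C₀ − x) ⇒ C₀ = x + x²/Ka
C₀ = 1.12 × 10^-3 + (1.12 × 10^-3)²/(6.4 × 10^-5) = 2.07 × 10^-2 M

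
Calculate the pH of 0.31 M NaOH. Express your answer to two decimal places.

NaOH is a strong base; [OH-] = 0.31 M.
pOH = -log(0.31) = 0.51
pH = 14.00 - 0.51 = 13.49

pH = 13.49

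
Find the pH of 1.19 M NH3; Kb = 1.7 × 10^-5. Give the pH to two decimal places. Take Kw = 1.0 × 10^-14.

NH3 + H2O ⇌ NH4+ + OH-
From the ICE table, Kb = [OH-]²/(1.19 − [OH-]) = 1.7 × 10^-5.
Since Kb ≪ C₀, [OH-] ≈ √(Kb·C₀) = 4.50 × 10^-3 M.
Check: 0.38% ionized — well under 5%, approximation valid.
pOH = 2.35, so pH = 14.00 − pOH = 11.65

pH = 11.65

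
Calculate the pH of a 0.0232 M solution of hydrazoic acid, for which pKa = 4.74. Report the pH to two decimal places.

HN3 ⇌ N3- + H+
Ka = 10^(−4.74) = 1.82 × 10^-5
From the ICE table, Ka = [H+]²/(0.0232 − [H+]) = 1.82 × 10^-5.
Since Ka ≪ C₀, [H+] ≈ √(Ka·C₀) = 6.50 × 10^-4 M.
([H+]/C₀ = 2.8% < 5%, so the approximation holds.)
pH = −log[H+] = −log(6.50 × 10^-4) = 3.19

pH = 3.19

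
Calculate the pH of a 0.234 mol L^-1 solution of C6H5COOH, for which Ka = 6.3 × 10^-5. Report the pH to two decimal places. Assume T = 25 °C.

pH = 2.42

C6H5COOH ⇌ C6H5COO- + H+
From the ICE table, Ka = x²/(0.234 − x) = 6.3 × 10^-5.
Neglecting x in the denominator: x = √(6.3 × 10^-5 × 0.234) = 3.84 × 10^-3 M
Check: 1.6% ionized — well under 5%, approximation valid.
pH = −log(3.84 × 10^-3) = 2.42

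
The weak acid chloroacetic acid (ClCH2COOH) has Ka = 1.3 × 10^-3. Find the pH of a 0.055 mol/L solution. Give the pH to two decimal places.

ClCH2COOH ⇌ ClCH2COO- + H+
Ka = x²/(0.055 − x) = 1.3 × 10^-3
Here C₀/Ka ≈ 42.3, so the small-x approximation fails. Use the quadratic:
x = [−0.0013 + √(0.0013² + 0.000286)]/2 = 7.83 × 10^-3 M
pH = −log(7.83 × 10^-3) = 2.11

pH = 2.11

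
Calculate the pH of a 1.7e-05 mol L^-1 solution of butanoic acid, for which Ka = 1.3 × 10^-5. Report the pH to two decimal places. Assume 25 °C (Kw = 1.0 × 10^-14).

CH3(CH2)2COOH ⇌ CH3(CH2)2COO- + H+
Ka = x²/(1.7e-05 − x) = 1.3 × 10^-5
The 5% rule fails; solving x² + Ka·x − Ka·C₀ = 0 exactly:
x = [−1.3e-05 + √(1.3e-05² + 8.84e-10)]/2 = 9.72 × 10^-6 M
pH = −log(9.72 × 10^-6) = 5.01

pH = 5.01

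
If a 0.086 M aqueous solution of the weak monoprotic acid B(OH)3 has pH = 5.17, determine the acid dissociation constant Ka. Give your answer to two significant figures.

Ka = 5.3 × 10^-10

[H+] = 10^(-5.17) = 6.76 × 10^-6 M
At equilibrium [HA] = 0.086 − 6.76 × 10^-6 = 8.60 × 10^-2 M
Ka = [H+][A-]/[HA] = (6.76 × 10^-6)² / 8.60 × 10^-2 = 5.3 × 10^-10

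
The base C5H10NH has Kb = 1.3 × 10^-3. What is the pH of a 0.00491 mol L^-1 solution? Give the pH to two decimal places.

pH = 11.29

C5H10NH + H2O ⇌ C5H10NH2+ + OH-
Let x = [OH-] at equilibrium. Kb = x²/(0.00491 − x).
The 5% rule fails; solving x² + Kb·x − Kb·C₀ = 0 exactly:
x = [−0.0013 + √(0.0013² + 2.55e-05)]/2 = 1.96 × 10^-3 M
pOH = 2.71, so pH = 14.00 − pOH = 11.29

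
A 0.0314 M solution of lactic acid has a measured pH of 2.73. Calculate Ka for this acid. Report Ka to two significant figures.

[H+] = 10^(-2.73) = 1.86 × 10^-3 M
At equilibrium [HA] = 0.0314 − 1.86 × 10^-3 = 2.95 × 10^-2 M
Ka = [H+][A-]/[HA] = (1.86 × 10^-3)² / 2.95 × 10^-2 = 1.2 × 10^-4

Ka = 1.2 × 10^-4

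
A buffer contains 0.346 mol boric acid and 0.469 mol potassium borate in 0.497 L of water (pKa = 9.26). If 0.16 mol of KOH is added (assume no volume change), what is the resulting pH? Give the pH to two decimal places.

After neutralization: n(B(OH)3) = 0.186 mol, n(B(OH)4-) = 0.629 mol.
Henderson–Hasselbalch with mole ratio 0.629/0.186: pH = 9.26 + (+0.529)

pH = 9.79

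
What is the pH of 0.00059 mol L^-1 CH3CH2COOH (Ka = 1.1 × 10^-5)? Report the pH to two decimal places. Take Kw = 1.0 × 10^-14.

CH3CH2COOH ⇌ CH3CH2COO- + H+
From the ICE table, Ka = x²/(0.00059 − x) = 1.1 × 10^-5.
The 5% rule fails; solving x² + Ka·x − Ka·C₀ = 0 exactly:
x = (−Ka + √(Ka² + 4·Ka·C₀))/2 = 7.52 × 10^-5 M
pH = −log[H+] = −log(7.52 × 10^-5) = 4.12

pH = 4.12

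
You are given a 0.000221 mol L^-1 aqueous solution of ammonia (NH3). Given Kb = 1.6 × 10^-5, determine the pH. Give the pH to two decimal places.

pH = 9.72

NH3 + H2O ⇌ NH4+ + OH-
From the ICE table, Kb = [OH-]²/(0.000221 − [OH-]) = 1.6 × 10^-5.
The 5% rule fails; solving [OH-]² + Kb·[OH-] − Kb·C₀ = 0 exactly:
[OH-] = (−Kb + √(Kb² + 4·Kb·C₀))/2 = 5.20 × 10^-5 M
pOH = −log(5.20 × 10^-5) = 4.28; pH = 14.00 − 4.28 = 9.72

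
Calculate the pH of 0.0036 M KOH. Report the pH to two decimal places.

KOH is a strong base; [OH-] = 0.0036 M.
pOH = -log(0.0036) = 2.44
pH = 14.00 - 2.44 = 11.56

pH = 11.56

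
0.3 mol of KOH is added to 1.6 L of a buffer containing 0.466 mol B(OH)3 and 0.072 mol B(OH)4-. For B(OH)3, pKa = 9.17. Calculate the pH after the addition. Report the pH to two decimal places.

pH = 9.52

OH- converts B(OH)3 to B(OH)4-: B(OH)3 → 0.166 mol, B(OH)4- → 0.372 mol.
pH = pKa + log(n_B(OH)4-/n_B(OH)3) = 9.17 + log(0.372/0.166) = 9.17 + (+0.350)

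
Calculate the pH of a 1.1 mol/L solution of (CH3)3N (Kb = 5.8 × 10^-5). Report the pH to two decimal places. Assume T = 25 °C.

pH = 11.90

(CH3)3N + H2O ⇌ (CH3)3NH+ + OH-
From the ICE table, Kb = [OH-]²/(1.1 − [OH-]) = 5.8 × 10^-5.
Neglecting [OH-] in the denominator: [OH-] = √(5.8 × 10^-5 × 1.1) = 7.99 × 10^-3 M
pOH = −log(7.99 × 10^-3) = 2.10; pH = 14.00 − 2.10 = 11.90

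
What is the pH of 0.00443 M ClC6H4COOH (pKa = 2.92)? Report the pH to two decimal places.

ClC6H4COOH ⇌ ClC6H4COO- + H+
Ka = 10^(−2.92) = 1.20 × 10^-3
From the ICE table, Ka = [H+]²/(0.00443 − [H+]) = 1.20 × 10^-3.
[H+] is not negligible relative to C₀; solve [H+]² + 0.0012·[H+] − 5.32e-06 = 0.
[H+] = [−0.0012 + √(0.0012² + 2.13e-05)]/2 = 1.78 × 10^-3 M
pH = −log[H+] = −log(1.78 × 10^-3) = 2.75

pH = 2.75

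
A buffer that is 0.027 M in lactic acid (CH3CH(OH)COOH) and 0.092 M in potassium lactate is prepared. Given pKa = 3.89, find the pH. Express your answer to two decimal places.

pH = 4.42

pH = pKa + log([A⁻]/[HA]) = 3.89 + log(0.092/0.027)
pH = 3.89 + (+0.532) = 4.42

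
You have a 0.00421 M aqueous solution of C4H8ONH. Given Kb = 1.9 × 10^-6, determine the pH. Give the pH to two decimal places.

C4H8ONH + H2O ⇌ C4H8ONH2+ + OH-
From the ICE table, Kb = x²/(0.00421 − x) = 1.9 × 10^-6.
Since Kb ≪ C₀, x ≈ √(Kb·C₀) = 8.94 × 10^-5 M.
Check: 2.1% ionized — well under 5%, approximation valid.
pOH = 4.05, so pH = 14.00 − pOH = 9.95

pH = 9.95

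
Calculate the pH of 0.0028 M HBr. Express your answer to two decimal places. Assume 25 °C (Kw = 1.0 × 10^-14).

HBr is a strong acid and dissociates completely, so [H+] = 0.0028 M.
pH = -log(0.0028) = 2.55

pH = 2.55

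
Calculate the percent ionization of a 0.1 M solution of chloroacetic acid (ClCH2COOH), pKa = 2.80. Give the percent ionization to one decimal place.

11.8%

ClCH2COOH ⇌ ClCH2COO- + H+; let x = [H+] at equilibrium.
Ka = 10^(−2.80) = 1.58 × 10^-3
Solve x² + 0.00158x − 0.000158 = 0 → x = 1.18 × 10^-2 M
% ionization = x/C₀ × 100% = 1.18 × 10^-2/0.1 × 100% = 11.8%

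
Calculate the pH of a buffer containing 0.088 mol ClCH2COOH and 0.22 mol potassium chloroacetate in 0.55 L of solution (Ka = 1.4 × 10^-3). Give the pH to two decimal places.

pH = 3.25

pKa = −log(1.4 × 10^-3) = 2.854
Using pH = pKa + log([base]/[acid]) with [base]/[acid] = 0.22/0.088:
pH = 2.854 + (+0.398) = 3.25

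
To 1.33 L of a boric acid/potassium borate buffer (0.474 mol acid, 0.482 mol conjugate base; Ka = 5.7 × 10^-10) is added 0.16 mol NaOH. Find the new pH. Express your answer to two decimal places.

After neutralization: n(B(OH)3) = 0.314 mol, n(B(OH)4-) = 0.642 mol.
pKa = −log(5.7 × 10^-10) = 9.244
Henderson–Hasselbalch with mole ratio 0.642/0.314: pH = 9.244 + (+0.311)

pH = 9.55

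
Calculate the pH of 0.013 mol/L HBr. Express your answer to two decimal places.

HBr is a strong acid and dissociates completely, so [H+] = 0.013 M.
pH = -log(0.013) = 1.89

pH = 1.89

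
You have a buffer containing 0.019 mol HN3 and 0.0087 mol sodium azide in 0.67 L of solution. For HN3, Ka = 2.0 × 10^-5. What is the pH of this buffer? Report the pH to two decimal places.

pH = 4.36

pKa = −log(2.0 × 10^-5) = 4.699
Henderson–Hasselbalch: pH = pKa + log([N3-]/[HN3]) = 4.699 + log(0.0087/0.019)
pH = 4.699 + (-0.339) = 4.36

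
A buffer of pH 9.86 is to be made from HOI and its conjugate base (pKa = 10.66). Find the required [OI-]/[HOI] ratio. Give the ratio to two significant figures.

ratio = 0.16

pH = pKa + log(r) ⇒ log(r) = 9.86 − 10.66 = -0.80
r = [OI-]/[HOI] = 10^(-0.80) = 0.158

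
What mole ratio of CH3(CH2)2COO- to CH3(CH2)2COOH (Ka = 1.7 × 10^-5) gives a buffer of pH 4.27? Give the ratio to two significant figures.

ratio = 0.32

pKa = -log(1.7 × 10^-5) = 4.770
pH = pKa + log(r) ⇒ log(r) = 4.27 − 4.770 = -0.500
r = [CH3(CH2)2COO-]/[CH3(CH2)2COOH] = 10^(-0.500) = 0.316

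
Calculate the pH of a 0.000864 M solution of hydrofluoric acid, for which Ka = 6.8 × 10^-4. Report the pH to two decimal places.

HF ⇌ F- + H+
From the ICE table, Ka = [H+]²/(0.000864 − [H+]) = 6.8 × 10^-4.
The 5% rule fails; solving [H+]² + Ka·[H+] − Ka·C₀ = 0 exactly:
[H+] = [−0.00068 + √(0.00068² + 2.35e-06)]/2 = 4.99 × 10^-4 M
pH = −log[H+] = −log(4.99 × 10^-4) = 3.30

pH = 3.30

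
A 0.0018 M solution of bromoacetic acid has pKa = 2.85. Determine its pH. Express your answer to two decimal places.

BrCH2COOH ⇌ BrCH2COO- + H+
Ka = 10^(−2.85) = 1.41 × 10^-3
Let x = [H+] at equilibrium. Ka = x²/(0.0018 − x).
x is not negligible relative to C₀; solve x² + 0.00141·x − 2.54e-06 = 0.
x = [−0.00141 + √(0.00141² + 1.02e-05)]/2 = 1.04 × 10^-3 M
pH = −log(1.04 × 10^-3) = 2.98

pH = 2.98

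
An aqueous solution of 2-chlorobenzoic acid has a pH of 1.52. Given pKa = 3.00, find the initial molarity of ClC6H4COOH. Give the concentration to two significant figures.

C₀ = 9.4 × 10^-1 M

[H+] = 10^(-1.52) = 3.02 × 10^-2 M = x
Ka = 10^(−3.00) = 1.00 × 10^-3
Ka = x²/(C₀ − x) ⇒ C₀ = x + x²/Ka
C₀ = 3.02 × 10^-2 + (3.02 × 10^-2)²/(1.00 × 10^-3) = 9.42 × 10^-1 M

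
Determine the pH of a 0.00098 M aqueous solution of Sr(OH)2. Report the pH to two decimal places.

Sr(OH)2 is a strong base (each formula unit releases 2 OH-); [OH-] = 0.00196 M.
pOH = -log(0.00196) = 2.71
pH = 14.00 - 2.71 = 11.29

pH = 11.29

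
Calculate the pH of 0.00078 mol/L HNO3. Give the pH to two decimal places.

HNO3 is a strong acid and dissociates completely, so [H+] = 0.00078 M.
pH = -log(0.00078) = 3.11

pH = 3.11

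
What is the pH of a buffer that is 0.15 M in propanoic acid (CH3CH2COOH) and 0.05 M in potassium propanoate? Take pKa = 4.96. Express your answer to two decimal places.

Using pH = pKa + log([base]/[acid]) with [base]/[acid] = 0.05/0.15:
pH = 4.96 + (-0.477) = 4.48

pH = 4.48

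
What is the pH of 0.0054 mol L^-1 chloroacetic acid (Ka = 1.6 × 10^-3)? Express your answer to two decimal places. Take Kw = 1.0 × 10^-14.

ClCH2COOH ⇌ ClCH2COO- + H+
From the ICE table, Ka = x²/(0.0054 − x) = 1.6 × 10^-3.
x is not negligible relative to C₀; solve x² + 0.0016·x − 8.64e-06 = 0.
x = (−Ka + √(Ka² + 4·Ka·C₀))/2 = 2.25 × 10^-3 M
pH = −log[H+] = −log(2.25 × 10^-3) = 2.65

pH = 2.65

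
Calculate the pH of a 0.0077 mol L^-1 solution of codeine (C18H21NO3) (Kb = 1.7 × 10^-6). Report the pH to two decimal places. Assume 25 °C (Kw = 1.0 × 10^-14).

pH = 10.06

C18H21NO3 + H2O ⇌ C18H22NO3+ + OH-
From the ICE table, Kb = [OH-]²/(0.0077 − [OH-]) = 1.7 × 10^-6.
Assume [OH-] ≪ 0.0077: [OH-] ≈ √(1.7 × 10^-6 × 0.0077) = 1.14 × 10^-4 M
pOH = 3.94, so pH = 14.00 − pOH = 10.06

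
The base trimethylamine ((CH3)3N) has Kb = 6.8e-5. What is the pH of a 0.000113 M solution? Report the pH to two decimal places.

pH = 9.78

(CH3)3N + H2O ⇌ (CH3)3NH+ + OH-
Let x = [OH-] at equilibrium. Kb = x²/(0.000113 − x).
The 5% rule fails; solving x² + Kb·x − Kb·C₀ = 0 exactly:
x = (−Kb + √(Kb² + 4·Kb·C₀))/2 = 6.00 × 10^-5 M
pOH = −log(6.00 × 10^-5) = 4.22; pH = 14.00 − 4.22 = 9.78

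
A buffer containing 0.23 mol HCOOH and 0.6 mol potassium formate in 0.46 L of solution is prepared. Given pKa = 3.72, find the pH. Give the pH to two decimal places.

pH = 4.14

pH = pKa + log([A⁻]/[HA]) = 3.72 + log(0.6/0.23)
pH = 3.72 + (+0.416) = 4.14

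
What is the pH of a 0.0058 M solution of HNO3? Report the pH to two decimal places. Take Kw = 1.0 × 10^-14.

HNO3 is a strong acid and dissociates completely, so [H+] = 0.0058 M.
pH = -log(0.0058) = 2.24

pH = 2.24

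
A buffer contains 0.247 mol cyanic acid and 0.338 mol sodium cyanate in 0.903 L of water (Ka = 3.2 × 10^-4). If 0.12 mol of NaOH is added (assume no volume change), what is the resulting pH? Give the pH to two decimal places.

pH = 4.05

After neutralization: n(HOCN) = 0.127 mol, n(OCN-) = 0.458 mol.
pKa = −log(3.2 × 10^-4) = 3.495
pH = pKa + log(n_OCN-/n_HOCN) = 3.495 + log(0.458/0.127) = 3.495 + (+0.557)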